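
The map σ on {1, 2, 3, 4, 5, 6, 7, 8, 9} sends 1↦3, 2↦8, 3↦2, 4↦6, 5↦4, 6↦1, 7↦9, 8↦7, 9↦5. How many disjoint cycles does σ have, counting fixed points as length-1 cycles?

1

Cycle decomposition: (1 3 2 8 7 9 5 4 6).
1 cycle.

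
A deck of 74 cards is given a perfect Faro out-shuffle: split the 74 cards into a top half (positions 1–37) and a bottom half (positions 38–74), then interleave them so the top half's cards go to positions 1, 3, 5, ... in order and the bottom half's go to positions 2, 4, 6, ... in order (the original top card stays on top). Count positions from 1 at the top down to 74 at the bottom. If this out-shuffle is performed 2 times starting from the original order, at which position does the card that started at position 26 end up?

28

Track the card's position through each out-shuffle:
26 → 51 → 28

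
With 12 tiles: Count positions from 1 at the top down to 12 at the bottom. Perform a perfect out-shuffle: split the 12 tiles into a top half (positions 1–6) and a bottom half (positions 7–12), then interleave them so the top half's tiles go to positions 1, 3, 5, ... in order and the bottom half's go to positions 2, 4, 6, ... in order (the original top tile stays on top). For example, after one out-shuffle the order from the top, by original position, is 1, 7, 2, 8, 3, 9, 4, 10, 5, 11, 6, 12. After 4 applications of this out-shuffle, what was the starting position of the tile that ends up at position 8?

Work backwards from position 8, undoing one out-shuffle at a time:
8 ← 10 ← 11 ← 6 ← 9
So the tile now at position 8 started at position 9.

9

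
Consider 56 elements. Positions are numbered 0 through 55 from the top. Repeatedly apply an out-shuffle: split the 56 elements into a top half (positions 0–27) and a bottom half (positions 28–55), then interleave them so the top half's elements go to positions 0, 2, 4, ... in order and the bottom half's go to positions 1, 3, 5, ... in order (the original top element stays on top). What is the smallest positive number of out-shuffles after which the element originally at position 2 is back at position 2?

20

Follow position 2 under repeated out-shuffles:
2 → 4 → 8 → 16 → 32 → 9 → 18 → 36 → 17 → 34 → 13 → 26 → 52 → 49 → 43 → 31 → 7 → 14 → 28 → 1 → 2
It first returns after 20 out-shuffles.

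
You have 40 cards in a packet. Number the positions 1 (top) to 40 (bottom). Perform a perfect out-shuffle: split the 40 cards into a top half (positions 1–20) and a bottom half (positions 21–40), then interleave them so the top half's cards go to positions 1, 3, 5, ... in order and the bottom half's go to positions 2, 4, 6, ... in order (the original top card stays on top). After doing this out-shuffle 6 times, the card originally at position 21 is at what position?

Track the card's position through each out-shuffle:
21 → 2 → 3 → 5 → 9 → 17 → 33

33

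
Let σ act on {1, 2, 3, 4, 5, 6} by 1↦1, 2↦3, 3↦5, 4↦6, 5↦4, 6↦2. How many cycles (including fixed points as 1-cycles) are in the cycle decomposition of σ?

2

Cycle decomposition: (1) (2 3 5 4 6).
2 cycles.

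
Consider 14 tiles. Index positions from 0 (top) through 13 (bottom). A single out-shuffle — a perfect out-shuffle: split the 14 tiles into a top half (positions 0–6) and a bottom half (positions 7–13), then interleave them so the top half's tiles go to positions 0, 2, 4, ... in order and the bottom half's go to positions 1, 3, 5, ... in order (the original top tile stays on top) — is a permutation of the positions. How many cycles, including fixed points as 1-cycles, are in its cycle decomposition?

3

Trace each unvisited position around until it returns:
(0) (1 2 4 8 3 6 ... len 12) (13)
3 cycles in total.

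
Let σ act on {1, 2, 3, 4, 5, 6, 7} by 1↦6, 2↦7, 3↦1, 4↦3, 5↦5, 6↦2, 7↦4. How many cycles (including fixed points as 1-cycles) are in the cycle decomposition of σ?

2

Cycle decomposition: (1 6 2 7 4 3) (5).
2 cycles.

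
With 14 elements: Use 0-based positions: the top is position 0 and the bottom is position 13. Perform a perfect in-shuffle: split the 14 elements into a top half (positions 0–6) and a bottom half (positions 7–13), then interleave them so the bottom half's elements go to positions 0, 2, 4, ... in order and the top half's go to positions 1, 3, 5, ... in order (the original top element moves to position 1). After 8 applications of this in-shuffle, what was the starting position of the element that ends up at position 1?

1

Work backwards from position 1, undoing one in-shuffle at a time:
1 ← 0 ← 7 ← 3 ← 1 ← 0 ← 7 ← 3 ← 1
So the element now at position 1 started at position 1.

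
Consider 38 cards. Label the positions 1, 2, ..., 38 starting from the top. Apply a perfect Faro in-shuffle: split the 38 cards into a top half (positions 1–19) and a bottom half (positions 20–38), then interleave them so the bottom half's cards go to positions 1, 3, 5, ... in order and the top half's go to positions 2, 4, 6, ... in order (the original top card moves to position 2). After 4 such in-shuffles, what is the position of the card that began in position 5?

2

Track the card's position through each in-shuffle:
5 → 10 → 20 → 1 → 2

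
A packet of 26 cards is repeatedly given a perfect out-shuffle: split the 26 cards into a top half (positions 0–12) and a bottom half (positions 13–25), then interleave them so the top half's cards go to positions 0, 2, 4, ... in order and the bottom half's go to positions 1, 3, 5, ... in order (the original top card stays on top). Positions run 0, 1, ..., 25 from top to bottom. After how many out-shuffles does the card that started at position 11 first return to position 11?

Follow position 11 under repeated out-shuffles:
11 → 22 → 19 → 13 → 1 → 2 → 4 → 8 → 16 → 7 → 14 → 3 → 6 → 12 → 24 → 23 → 21 → 17 → 9 → 18 → 11
It first returns after 20 out-shuffles.

20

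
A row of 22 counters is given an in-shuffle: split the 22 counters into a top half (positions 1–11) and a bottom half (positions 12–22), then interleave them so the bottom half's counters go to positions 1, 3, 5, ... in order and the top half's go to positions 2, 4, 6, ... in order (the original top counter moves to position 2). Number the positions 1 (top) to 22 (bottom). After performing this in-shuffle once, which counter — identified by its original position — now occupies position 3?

Work backwards from position 3, undoing one in-shuffle at a time:
3 ← 13
So the counter now at position 3 started at position 13.

13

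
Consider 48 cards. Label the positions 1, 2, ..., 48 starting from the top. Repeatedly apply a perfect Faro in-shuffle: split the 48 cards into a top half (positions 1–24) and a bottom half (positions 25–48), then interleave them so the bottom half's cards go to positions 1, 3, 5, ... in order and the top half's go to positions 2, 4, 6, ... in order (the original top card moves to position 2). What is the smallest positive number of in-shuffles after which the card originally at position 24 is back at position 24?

Follow position 24 under repeated in-shuffles:
24 → 48 → 47 → 45 → 41 → 33 → 17 → 34 → ... → 24 (length 21)
It first returns after 21 in-shuffles.

21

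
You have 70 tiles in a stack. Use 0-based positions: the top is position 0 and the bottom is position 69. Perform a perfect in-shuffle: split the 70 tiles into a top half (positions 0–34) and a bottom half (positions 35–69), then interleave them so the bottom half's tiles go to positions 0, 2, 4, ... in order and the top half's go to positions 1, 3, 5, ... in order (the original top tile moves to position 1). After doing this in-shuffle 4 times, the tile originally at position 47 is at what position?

Track the tile's position through each in-shuffle:
47 → 24 → 49 → 28 → 57

57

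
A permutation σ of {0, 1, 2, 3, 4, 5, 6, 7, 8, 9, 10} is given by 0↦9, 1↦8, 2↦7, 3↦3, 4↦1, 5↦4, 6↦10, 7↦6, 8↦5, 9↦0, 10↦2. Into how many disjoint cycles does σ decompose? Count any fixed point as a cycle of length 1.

4

Cycle decomposition: (0 9) (1 8 5 4) (2 7 6 10) (3).
4 cycles.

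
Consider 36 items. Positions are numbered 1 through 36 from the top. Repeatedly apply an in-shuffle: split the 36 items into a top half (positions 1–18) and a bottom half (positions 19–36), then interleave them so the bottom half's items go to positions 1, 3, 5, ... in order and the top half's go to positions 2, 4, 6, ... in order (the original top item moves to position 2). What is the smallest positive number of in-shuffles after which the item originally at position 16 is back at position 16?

36

Follow position 16 under repeated in-shuffles:
16 → 32 → 27 → 17 → 34 → 31 → 25 → 13 → ... → 16 (length 36)
It first returns after 36 in-shuffles.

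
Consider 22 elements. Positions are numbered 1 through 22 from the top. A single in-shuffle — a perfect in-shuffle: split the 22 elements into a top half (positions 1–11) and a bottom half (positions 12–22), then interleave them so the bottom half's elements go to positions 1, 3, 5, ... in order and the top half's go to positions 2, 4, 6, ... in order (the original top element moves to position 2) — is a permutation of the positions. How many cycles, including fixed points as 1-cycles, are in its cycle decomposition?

2

Trace each unvisited position around until it returns:
(1 2 4 8 16 9 ... len 11) (5 10 20 17 11 22 ... len 11)
2 cycles in total.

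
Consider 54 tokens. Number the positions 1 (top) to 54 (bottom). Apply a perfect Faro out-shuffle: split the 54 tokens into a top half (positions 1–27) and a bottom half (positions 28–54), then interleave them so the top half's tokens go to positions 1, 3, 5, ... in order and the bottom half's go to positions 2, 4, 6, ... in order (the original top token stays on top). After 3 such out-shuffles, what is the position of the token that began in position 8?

Track the token's position through each out-shuffle:
8 → 15 → 29 → 4

4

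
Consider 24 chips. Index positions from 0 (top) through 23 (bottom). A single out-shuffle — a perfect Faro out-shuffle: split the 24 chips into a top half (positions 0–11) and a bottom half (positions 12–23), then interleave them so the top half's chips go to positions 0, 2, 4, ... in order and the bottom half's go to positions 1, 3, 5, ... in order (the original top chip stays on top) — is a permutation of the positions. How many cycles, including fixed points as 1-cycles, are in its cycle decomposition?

Trace each unvisited position around until it returns:
(0) (1 2 4 8 16 9 ... len 11) (5 10 20 17 11 22 ... len 11) (23)
4 cycles in total.

4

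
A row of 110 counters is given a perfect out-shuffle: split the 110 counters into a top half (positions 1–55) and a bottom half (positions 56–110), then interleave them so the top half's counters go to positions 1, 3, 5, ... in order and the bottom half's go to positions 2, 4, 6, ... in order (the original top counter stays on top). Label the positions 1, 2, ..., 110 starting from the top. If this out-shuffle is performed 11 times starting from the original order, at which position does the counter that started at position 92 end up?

Track the counter's position through each out-shuffle:
92 → 74 → 38 → 75 → 40 → 79 → 48 → 95 → 80 → 50 → 99 → 88

88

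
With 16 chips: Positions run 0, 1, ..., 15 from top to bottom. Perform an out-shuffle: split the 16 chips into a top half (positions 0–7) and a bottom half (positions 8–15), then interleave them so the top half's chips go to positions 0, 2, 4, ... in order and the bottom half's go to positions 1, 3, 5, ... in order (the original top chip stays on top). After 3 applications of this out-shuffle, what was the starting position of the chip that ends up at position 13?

11

Work backwards from position 13, undoing one out-shuffle at a time:
13 ← 14 ← 7 ← 11
So the chip now at position 13 started at position 11.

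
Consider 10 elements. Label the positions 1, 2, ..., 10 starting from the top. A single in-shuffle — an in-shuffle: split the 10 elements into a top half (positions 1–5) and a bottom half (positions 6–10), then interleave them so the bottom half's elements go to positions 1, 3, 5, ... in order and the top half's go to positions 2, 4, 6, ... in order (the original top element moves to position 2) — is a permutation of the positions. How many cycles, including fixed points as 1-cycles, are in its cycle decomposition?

Trace each unvisited position around until it returns:
(1 2 4 8 5 10 9 7 3 6)
1 cycle in total.

1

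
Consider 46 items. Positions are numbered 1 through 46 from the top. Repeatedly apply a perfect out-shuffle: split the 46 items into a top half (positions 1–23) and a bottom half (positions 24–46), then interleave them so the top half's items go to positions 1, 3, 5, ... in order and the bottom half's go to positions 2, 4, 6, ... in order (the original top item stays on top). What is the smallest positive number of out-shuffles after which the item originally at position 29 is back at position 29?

Follow position 29 under repeated out-shuffles:
29 → 12 → 23 → 45 → 44 → 42 → 38 → 30 → 14 → 27 → 8 → 15 → 29
It first returns after 12 out-shuffles.

12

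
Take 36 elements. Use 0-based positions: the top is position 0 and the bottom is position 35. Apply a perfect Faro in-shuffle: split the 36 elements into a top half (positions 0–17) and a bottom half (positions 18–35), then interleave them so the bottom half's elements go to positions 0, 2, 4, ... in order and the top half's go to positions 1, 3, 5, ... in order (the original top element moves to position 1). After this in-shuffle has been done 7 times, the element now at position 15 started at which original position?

Work backwards from position 15, undoing one in-shuffle at a time:
15 ← 7 ← 3 ← 1 ← 0 ← 18 ← 27 ← 13
So the element now at position 15 started at position 13.

13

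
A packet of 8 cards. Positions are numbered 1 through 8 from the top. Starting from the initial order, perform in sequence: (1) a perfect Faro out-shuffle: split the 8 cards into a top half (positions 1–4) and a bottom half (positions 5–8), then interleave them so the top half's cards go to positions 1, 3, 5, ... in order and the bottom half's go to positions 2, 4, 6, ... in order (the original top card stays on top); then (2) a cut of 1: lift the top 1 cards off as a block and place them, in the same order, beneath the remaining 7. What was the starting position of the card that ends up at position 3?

Undo the operations in reverse order, starting from position 3:
  undo op 2 (cut 1): 3 ← 4
  undo op 1 (out-shuffle, from bottom half): 4 ← 6
So the card at position 3 came from original position 6.

6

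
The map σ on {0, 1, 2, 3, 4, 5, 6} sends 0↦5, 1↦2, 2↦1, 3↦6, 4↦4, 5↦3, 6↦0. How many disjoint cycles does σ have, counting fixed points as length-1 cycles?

3

Cycle decomposition: (0 5 3 6) (1 2) (4).
3 cycles.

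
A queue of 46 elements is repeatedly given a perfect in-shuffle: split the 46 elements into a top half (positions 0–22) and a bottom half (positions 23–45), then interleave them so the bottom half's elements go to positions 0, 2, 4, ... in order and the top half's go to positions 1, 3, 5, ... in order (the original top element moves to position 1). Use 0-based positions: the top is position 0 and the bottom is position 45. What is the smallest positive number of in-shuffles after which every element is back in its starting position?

23

The in-shuffle permutes the 46 positions with cycle lengths [23, 23].
Every element is home exactly when every cycle has completed a whole number of laps, i.e. after lcm(23) = 23 in-shuffles.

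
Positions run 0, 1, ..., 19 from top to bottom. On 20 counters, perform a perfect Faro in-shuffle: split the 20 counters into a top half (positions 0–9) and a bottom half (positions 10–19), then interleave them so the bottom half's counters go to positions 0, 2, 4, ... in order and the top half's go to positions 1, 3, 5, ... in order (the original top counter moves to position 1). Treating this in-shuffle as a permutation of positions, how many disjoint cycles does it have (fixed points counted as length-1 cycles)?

Trace each unvisited position around until it returns:
(0 1 3 7 15 10) (2 5 11) (4 9 19 18 16 12) (6 13) (8 17 14)
5 cycles in total.

5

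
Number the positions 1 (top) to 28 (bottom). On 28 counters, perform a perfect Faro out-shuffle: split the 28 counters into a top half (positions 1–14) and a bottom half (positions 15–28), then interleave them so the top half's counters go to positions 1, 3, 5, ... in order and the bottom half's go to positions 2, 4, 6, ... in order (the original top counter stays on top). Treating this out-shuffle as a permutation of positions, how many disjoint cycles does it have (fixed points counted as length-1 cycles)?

Trace each unvisited position around until it returns:
(1) (2 3 5 9 17 6 ... len 18) (4 7 13 25 22 16) (10 19) (28)
5 cycles in total.

5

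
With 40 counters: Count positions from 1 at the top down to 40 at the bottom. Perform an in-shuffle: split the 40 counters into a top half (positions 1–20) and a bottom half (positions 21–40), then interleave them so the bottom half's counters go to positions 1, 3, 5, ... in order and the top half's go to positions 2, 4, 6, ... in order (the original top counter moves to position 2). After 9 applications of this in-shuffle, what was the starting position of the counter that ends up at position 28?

Work backwards from position 28, undoing one in-shuffle at a time:
28 ← 14 ← 7 ← 24 ← 12 ← 6 ← 3 ← 22 ← 11 ← 26
So the counter now at position 28 started at position 26.

26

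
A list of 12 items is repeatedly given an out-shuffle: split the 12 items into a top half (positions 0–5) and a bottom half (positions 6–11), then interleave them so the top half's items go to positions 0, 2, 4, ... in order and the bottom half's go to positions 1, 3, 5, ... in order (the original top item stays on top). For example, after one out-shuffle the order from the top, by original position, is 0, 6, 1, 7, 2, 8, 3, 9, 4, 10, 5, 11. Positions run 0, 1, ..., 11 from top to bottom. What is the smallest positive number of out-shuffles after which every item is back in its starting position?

The out-shuffle permutes the 12 positions with cycle lengths [1, 1, 10].
Every item is home exactly when every cycle has completed a whole number of laps, i.e. after lcm(1, 10) = 10 out-shuffles.

10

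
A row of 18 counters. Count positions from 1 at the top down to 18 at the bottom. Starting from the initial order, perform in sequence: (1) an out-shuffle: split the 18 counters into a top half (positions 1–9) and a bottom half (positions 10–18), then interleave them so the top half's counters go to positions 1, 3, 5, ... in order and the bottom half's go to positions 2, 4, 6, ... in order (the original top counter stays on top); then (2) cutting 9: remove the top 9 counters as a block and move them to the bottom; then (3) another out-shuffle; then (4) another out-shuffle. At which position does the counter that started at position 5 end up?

18

Track the counter from position 5 forward through each operation:
  after op 1 (out-shuffle): 5 → 9
  after op 2 (cut 9): 9 → 18
  after op 3 (out-shuffle): 18 → 18
  after op 4 (out-shuffle): 18 → 18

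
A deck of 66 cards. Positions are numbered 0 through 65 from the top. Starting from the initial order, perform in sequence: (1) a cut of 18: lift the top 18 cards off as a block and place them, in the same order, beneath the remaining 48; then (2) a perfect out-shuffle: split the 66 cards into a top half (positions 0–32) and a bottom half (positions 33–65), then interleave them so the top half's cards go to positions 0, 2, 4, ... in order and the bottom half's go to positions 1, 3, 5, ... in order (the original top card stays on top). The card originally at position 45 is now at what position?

54

Track the card from position 45 forward through each operation:
  after op 1 (cut 18): 45 → 27
  after op 2 (out-shuffle): 27 → 54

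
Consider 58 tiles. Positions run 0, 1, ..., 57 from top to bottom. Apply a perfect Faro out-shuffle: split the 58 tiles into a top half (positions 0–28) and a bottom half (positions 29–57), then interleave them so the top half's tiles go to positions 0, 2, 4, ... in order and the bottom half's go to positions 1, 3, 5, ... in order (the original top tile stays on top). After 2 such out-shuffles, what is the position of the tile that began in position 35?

26

Track the tile's position through each out-shuffle:
35 → 13 → 26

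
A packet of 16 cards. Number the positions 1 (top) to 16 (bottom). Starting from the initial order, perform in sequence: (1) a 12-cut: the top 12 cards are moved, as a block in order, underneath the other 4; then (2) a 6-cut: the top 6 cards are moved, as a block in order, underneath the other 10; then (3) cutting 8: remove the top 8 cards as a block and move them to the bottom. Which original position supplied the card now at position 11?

5

Undo the operations in reverse order, starting from position 11:
  undo op 3 (cut 8): 11 ← 3
  undo op 2 (cut 6): 3 ← 9
  undo op 1 (cut 12): 9 ← 5
So the card at position 11 came from original position 5.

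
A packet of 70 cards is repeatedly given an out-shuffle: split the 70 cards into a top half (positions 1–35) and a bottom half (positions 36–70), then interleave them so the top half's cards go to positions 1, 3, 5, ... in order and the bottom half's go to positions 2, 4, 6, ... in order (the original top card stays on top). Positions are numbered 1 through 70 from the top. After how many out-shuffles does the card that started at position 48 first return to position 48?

22

Follow position 48 under repeated out-shuffles:
48 → 26 → 51 → 32 → 63 → 56 → 42 → 14 → ... → 48 (length 22)
It first returns after 22 out-shuffles.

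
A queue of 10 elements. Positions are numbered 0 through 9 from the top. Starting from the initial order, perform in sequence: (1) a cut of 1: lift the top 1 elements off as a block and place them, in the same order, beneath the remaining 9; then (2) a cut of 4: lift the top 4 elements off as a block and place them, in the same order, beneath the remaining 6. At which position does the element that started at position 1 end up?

Track the element from position 1 forward through each operation:
  after op 1 (cut 1): 1 → 0
  after op 2 (cut 4): 0 → 6

6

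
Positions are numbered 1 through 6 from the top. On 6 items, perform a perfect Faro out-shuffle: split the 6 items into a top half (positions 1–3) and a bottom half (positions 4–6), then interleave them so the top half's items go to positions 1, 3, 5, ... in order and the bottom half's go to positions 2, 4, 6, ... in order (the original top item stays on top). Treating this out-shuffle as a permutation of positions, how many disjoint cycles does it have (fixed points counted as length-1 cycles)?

3

Trace each unvisited position around until it returns:
(1) (2 3 5 4) (6)
3 cycles in total.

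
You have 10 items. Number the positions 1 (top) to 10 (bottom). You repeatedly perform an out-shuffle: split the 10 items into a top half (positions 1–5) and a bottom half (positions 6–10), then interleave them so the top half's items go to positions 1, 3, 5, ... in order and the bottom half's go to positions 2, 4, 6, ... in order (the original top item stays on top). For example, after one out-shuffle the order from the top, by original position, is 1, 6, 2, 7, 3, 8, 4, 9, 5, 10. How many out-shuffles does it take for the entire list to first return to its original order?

The out-shuffle permutes the 10 positions with cycle lengths [1, 1, 2, 6].
Every item is home exactly when every cycle has completed a whole number of laps, i.e. after lcm(1, 2, 6) = 6 out-shuffles.

6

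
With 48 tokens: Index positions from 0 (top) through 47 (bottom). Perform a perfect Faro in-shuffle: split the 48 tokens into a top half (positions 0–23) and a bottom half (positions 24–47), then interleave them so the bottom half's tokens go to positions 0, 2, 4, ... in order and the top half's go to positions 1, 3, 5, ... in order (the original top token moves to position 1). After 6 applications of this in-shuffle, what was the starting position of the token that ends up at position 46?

25

Work backwards from position 46, undoing one in-shuffle at a time:
46 ← 47 ← 23 ← 11 ← 5 ← 2 ← 25
So the token now at position 46 started at position 25.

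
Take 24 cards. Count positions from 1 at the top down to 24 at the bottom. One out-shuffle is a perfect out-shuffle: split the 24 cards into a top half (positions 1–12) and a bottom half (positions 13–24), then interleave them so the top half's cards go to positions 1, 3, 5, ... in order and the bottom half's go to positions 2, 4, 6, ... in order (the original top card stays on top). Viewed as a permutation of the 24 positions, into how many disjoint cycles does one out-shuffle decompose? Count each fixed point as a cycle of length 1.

Trace each unvisited position around until it returns:
(1) (2 3 5 9 17 10 ... len 11) (6 11 21 18 12 23 ... len 11) (24)
4 cycles in total.

4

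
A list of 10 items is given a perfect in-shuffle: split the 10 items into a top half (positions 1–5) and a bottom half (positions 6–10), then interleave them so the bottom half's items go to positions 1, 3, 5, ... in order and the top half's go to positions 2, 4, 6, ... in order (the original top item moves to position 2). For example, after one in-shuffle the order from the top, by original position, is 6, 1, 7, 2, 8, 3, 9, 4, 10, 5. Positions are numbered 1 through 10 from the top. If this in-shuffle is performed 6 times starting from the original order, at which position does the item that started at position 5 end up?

Track the item's position through each in-shuffle:
5 → 10 → 9 → 7 → 3 → 6 → 1

1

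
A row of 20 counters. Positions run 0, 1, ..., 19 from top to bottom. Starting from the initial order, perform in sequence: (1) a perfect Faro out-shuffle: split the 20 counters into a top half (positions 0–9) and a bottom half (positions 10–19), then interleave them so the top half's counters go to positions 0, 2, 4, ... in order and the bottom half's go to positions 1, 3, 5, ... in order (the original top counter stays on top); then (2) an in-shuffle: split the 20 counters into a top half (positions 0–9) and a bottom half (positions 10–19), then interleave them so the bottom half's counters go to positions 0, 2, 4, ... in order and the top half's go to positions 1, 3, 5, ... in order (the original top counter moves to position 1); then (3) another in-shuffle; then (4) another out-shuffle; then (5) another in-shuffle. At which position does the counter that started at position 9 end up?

Track the counter from position 9 forward through each operation:
  after op 1 (out-shuffle): 9 → 18
  after op 2 (in-shuffle): 18 → 16
  after op 3 (in-shuffle): 16 → 12
  after op 4 (out-shuffle): 12 → 5
  after op 5 (in-shuffle): 5 → 11

11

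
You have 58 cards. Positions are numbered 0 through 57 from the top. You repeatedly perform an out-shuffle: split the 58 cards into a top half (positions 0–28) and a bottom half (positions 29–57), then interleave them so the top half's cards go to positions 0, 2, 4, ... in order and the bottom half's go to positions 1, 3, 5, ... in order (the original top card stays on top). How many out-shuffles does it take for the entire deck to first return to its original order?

The out-shuffle permutes the 58 positions with cycle lengths [1, 1, 2, 18, 18, 18].
Every card is home exactly when every cycle has completed a whole number of laps, i.e. after lcm(1, 2, 18) = 18 out-shuffles.

18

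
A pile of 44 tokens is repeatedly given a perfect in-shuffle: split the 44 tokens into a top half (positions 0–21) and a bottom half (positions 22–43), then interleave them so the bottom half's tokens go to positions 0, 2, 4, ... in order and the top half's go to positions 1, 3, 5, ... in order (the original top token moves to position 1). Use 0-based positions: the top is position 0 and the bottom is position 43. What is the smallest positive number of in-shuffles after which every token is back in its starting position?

12

The in-shuffle permutes the 44 positions with cycle lengths [2, 4, 4, 4, 6, 12, 12].
Every token is home exactly when every cycle has completed a whole number of laps, i.e. after lcm(2, 4, 6, 12) = 12 in-shuffles.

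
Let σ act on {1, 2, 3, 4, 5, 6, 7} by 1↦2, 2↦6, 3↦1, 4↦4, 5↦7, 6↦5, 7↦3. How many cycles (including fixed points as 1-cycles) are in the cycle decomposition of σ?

2

Cycle decomposition: (1 2 6 5 7 3) (4).
2 cycles.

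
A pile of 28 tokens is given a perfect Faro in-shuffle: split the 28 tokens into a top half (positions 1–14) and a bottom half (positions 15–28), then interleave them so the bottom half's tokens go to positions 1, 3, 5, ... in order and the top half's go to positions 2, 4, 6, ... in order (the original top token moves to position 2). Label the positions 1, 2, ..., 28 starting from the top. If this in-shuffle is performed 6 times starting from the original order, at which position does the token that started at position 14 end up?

26

Track the token's position through each in-shuffle:
14 → 28 → 27 → 25 → 21 → 13 → 26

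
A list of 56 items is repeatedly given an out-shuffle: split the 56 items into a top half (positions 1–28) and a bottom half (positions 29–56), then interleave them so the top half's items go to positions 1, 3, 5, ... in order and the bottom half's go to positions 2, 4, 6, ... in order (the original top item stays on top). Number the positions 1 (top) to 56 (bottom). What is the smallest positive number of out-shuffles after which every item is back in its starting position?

The out-shuffle permutes the 56 positions with cycle lengths [1, 1, 4, 10, 20, 20].
Every item is home exactly when every cycle has completed a whole number of laps, i.e. after lcm(1, 4, 10, 20) = 20 out-shuffles.

20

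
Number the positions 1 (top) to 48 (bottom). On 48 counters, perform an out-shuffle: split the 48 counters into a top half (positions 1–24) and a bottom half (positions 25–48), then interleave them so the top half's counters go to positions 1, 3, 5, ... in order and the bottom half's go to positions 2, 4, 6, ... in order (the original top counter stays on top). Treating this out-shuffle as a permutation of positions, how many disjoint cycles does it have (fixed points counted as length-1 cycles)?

4

Trace each unvisited position around until it returns:
(1) (2 3 5 9 17 33 ... len 23) (6 11 21 41 34 20 ... len 23) (48)
4 cycles in total.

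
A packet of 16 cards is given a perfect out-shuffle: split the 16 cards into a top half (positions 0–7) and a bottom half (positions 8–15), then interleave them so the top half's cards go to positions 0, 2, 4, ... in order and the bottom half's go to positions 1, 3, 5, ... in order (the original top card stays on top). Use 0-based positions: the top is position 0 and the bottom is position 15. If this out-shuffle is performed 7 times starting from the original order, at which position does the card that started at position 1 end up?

Track the card's position through each out-shuffle:
1 → 2 → 4 → 8 → 1 → 2 → 4 → 8

8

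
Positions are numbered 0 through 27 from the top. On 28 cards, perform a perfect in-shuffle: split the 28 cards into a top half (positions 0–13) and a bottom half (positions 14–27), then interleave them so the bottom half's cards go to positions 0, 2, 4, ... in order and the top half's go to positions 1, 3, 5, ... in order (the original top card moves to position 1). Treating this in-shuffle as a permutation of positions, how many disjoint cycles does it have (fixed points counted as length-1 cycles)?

1

Trace each unvisited position around until it returns:
(0 1 3 7 15 2 ... len 28)
1 cycle in total.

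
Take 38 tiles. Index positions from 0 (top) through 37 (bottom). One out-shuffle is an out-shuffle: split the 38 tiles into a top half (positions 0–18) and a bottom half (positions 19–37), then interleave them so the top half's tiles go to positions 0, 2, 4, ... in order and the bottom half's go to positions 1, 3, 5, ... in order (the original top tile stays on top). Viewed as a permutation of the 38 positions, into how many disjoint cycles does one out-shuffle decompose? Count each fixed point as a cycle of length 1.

3

Trace each unvisited position around until it returns:
(0) (1 2 4 8 16 32 ... len 36) (37)
3 cycles in total.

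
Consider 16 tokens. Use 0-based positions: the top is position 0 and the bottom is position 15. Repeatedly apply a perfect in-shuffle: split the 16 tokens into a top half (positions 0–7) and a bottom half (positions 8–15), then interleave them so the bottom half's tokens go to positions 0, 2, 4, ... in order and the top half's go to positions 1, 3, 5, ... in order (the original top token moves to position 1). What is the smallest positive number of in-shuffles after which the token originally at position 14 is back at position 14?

Follow position 14 under repeated in-shuffles:
14 → 12 → 8 → 0 → 1 → 3 → 7 → 15 → 14
It first returns after 8 in-shuffles.

8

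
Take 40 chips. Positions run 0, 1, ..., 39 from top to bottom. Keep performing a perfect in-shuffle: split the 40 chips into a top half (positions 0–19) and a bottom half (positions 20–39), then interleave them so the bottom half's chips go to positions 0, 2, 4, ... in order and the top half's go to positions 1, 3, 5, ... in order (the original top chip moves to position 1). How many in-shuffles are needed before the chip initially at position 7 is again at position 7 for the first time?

20

Follow position 7 under repeated in-shuffles:
7 → 15 → 31 → 22 → 4 → 9 → 19 → 39 → 38 → 36 → 32 → 24 → 8 → 17 → 35 → 30 → 20 → 0 → 1 → 3 → 7
It first returns after 20 in-shuffles.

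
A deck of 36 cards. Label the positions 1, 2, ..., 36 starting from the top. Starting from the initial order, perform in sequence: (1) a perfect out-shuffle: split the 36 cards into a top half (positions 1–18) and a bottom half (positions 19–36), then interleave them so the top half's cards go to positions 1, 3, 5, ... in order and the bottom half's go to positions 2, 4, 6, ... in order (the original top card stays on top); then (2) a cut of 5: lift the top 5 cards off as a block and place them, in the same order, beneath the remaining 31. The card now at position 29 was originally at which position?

Undo the operations in reverse order, starting from position 29:
  undo op 2 (cut 5): 29 ← 34
  undo op 1 (out-shuffle, from bottom half): 34 ← 35
So the card at position 29 came from original position 35.

35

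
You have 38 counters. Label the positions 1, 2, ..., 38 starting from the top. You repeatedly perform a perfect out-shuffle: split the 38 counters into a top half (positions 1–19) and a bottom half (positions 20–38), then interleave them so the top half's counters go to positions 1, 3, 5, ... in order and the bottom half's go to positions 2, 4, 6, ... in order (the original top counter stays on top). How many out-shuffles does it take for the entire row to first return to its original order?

The out-shuffle permutes the 38 positions with cycle lengths [1, 1, 36].
Every counter is home exactly when every cycle has completed a whole number of laps, i.e. after lcm(1, 36) = 36 out-shuffles.

36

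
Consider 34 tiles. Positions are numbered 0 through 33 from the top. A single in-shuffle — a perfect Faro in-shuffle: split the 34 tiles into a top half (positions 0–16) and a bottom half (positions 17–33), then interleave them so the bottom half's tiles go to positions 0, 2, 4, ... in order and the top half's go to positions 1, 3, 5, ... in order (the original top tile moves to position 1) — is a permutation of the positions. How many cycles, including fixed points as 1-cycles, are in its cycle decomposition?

5

Trace each unvisited position around until it returns:
(0 1 3 7 15 31 ... len 12) (2 5 11 23 12 25 ... len 12) (4 9 19) (6 13 27 20) (14 29 24)
5 cycles in total.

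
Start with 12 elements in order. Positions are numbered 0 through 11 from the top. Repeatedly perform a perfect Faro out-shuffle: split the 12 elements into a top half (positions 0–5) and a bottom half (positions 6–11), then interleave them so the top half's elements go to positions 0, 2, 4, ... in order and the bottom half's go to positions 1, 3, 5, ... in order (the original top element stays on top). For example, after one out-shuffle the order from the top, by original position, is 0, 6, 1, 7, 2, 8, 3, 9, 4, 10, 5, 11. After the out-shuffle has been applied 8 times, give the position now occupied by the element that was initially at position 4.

1

Track the element's position through each out-shuffle:
4 → 8 → 5 → 10 → 9 → 7 → 3 → 6 → 1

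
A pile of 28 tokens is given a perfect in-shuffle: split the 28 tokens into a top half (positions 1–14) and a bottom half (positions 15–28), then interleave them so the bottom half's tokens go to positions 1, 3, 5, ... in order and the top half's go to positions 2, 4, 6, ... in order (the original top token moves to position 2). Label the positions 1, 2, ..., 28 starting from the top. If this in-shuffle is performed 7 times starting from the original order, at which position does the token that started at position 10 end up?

Track the token's position through each in-shuffle:
10 → 20 → 11 → 22 → 15 → 1 → 2 → 4

4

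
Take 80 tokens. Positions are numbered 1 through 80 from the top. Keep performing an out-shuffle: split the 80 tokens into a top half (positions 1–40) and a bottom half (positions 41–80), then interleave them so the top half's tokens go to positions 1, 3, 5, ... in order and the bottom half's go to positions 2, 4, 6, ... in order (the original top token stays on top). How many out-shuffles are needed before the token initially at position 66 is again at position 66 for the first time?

Follow position 66 under repeated out-shuffles:
66 → 52 → 24 → 47 → 14 → 27 → 53 → 26 → ... → 66 (length 39)
It first returns after 39 out-shuffles.

39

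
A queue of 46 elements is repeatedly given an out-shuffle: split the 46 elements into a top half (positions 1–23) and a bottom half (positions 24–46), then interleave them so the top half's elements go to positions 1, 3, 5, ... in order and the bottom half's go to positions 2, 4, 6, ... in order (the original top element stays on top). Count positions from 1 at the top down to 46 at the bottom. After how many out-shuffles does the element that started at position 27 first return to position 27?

12

Follow position 27 under repeated out-shuffles:
27 → 8 → 15 → 29 → 12 → 23 → 45 → 44 → 42 → 38 → 30 → 14 → 27
It first returns after 12 out-shuffles.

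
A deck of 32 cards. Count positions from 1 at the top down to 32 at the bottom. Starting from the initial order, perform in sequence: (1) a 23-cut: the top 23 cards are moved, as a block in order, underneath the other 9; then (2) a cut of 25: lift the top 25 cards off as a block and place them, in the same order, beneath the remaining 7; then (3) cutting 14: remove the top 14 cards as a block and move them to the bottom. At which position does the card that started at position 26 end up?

Track the card from position 26 forward through each operation:
  after op 1 (cut 23): 26 → 3
  after op 2 (cut 25): 3 → 10
  after op 3 (cut 14): 10 → 28

28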